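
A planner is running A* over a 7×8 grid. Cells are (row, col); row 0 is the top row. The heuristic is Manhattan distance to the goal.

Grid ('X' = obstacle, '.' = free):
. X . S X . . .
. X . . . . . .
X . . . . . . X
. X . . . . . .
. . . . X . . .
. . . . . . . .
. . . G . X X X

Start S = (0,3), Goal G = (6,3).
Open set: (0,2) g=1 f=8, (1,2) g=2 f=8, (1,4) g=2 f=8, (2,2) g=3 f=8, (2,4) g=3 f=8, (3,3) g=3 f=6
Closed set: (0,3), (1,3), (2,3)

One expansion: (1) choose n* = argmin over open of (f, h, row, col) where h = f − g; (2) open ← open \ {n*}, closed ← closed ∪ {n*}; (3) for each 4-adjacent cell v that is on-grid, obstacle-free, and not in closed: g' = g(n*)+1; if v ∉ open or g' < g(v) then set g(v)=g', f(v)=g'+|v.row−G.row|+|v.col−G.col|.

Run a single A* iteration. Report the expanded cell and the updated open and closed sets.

step 1: expand (3,3) (f=6, h=3) → closed; open now [(0,2) g=1 f=8, (1,2) g=2 f=8, (1,4) g=2 f=8, (2,2) g=3 f=8, (2,4) g=3 f=8, (3,2) g=4 f=8, (3,4) g=4 f=8, (4,3) g=4 f=6]

expanded=(3,3); open=[(0,2) g=1 f=8, (1,2) g=2 f=8, (1,4) g=2 f=8, (2,2) g=3 f=8, (2,4) g=3 f=8, (3,2) g=4 f=8, (3,4) g=4 f=8, (4,3) g=4 f=6]; closed=[(0,3), (1,3), (2,3), (3,3)]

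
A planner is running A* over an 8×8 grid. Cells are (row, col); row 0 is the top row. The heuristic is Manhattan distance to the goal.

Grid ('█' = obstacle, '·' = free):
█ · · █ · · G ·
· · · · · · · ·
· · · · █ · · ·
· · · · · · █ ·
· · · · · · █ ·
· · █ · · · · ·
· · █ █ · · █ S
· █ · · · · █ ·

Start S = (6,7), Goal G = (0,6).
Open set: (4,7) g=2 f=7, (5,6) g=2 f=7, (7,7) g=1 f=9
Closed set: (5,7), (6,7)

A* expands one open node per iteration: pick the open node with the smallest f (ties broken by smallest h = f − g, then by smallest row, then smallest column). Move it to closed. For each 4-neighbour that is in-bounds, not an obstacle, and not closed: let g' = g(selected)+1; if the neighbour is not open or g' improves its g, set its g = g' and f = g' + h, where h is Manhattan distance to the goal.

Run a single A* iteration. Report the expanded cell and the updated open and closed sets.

expanded=(4,7); open=[(3,7) g=3 f=7, (5,6) g=2 f=7, (7,7) g=1 f=9]; closed=[(4,7), (5,7), (6,7)]

step 1: expand (4,7) (f=7, h=5) → closed; open now [(3,7) g=3 f=7, (5,6) g=2 f=7, (7,7) g=1 f=9]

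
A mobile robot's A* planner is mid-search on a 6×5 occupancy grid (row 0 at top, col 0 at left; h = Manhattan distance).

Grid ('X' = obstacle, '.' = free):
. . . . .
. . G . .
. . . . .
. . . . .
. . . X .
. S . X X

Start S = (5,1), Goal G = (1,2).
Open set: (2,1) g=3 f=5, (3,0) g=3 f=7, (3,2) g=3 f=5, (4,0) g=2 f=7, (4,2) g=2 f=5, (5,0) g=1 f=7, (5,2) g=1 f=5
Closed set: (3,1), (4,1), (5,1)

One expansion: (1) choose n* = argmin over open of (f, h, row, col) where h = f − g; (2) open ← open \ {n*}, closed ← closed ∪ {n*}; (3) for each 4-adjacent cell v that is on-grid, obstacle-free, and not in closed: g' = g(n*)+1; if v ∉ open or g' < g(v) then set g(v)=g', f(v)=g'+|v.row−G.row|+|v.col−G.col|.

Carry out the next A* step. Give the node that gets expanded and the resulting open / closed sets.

step 1: expand (2,1) (f=5, h=2) → closed; open now [(1,1) g=4 f=5, (2,0) g=4 f=7, (2,2) g=4 f=5, (3,0) g=3 f=7, (3,2) g=3 f=5, (4,0) g=2 f=7, (4,2) g=2 f=5, (5,0) g=1 f=7, (5,2) g=1 f=5]

expanded=(2,1); open=[(1,1) g=4 f=5, (2,0) g=4 f=7, (2,2) g=4 f=5, (3,0) g=3 f=7, (3,2) g=3 f=5, (4,0) g=2 f=7, (4,2) g=2 f=5, (5,0) g=1 f=7, (5,2) g=1 f=5]; closed=[(2,1), (3,1), (4,1), (5,1)]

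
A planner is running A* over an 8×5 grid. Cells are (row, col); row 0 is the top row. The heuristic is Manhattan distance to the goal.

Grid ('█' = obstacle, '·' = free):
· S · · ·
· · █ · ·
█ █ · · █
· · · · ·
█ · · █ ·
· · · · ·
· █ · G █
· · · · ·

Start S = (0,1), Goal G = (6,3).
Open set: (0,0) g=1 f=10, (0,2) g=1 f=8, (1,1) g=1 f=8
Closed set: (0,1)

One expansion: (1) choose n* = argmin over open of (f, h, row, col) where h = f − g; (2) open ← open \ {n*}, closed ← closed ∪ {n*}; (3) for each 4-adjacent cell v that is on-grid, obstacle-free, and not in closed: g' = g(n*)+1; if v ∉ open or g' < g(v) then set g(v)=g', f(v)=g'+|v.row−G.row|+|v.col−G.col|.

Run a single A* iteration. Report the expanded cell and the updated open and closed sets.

expanded=(0,2); open=[(0,0) g=1 f=10, (0,3) g=2 f=8, (1,1) g=1 f=8]; closed=[(0,1), (0,2)]

step 1: expand (0,2) (f=8, h=7) → closed; open now [(0,0) g=1 f=10, (0,3) g=2 f=8, (1,1) g=1 f=8]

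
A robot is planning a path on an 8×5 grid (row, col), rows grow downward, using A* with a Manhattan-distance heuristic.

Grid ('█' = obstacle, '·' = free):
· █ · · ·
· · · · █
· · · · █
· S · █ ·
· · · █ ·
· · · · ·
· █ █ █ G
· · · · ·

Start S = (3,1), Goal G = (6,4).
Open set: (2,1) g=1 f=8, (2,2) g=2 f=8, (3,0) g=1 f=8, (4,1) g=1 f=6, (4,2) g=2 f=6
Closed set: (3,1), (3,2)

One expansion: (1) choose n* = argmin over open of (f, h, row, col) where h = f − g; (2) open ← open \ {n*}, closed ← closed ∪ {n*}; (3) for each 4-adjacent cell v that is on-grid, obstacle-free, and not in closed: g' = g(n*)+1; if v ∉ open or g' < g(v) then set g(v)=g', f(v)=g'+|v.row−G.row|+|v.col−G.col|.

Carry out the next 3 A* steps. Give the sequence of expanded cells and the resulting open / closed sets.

order=[(4,2) → (5,2) → (5,3)]; open=[(2,1) g=1 f=8, (2,2) g=2 f=8, (3,0) g=1 f=8, (4,1) g=1 f=6, (5,1) g=4 f=8, (5,4) g=5 f=6]; closed=[(3,1), (3,2), (4,2), (5,2), (5,3)]

step 1: expand (4,2) (f=6, h=4) → closed; open now [(2,1) g=1 f=8, (2,2) g=2 f=8, (3,0) g=1 f=8, (4,1) g=1 f=6, (5,2) g=3 f=6]
step 2: expand (5,2) (f=6, h=3) → closed; open now [(2,1) g=1 f=8, (2,2) g=2 f=8, (3,0) g=1 f=8, (4,1) g=1 f=6, (5,1) g=4 f=8, (5,3) g=4 f=6]
step 3: expand (5,3) (f=6, h=2) → closed; open now [(2,1) g=1 f=8, (2,2) g=2 f=8, (3,0) g=1 f=8, (4,1) g=1 f=6, (5,1) g=4 f=8, (5,4) g=5 f=6]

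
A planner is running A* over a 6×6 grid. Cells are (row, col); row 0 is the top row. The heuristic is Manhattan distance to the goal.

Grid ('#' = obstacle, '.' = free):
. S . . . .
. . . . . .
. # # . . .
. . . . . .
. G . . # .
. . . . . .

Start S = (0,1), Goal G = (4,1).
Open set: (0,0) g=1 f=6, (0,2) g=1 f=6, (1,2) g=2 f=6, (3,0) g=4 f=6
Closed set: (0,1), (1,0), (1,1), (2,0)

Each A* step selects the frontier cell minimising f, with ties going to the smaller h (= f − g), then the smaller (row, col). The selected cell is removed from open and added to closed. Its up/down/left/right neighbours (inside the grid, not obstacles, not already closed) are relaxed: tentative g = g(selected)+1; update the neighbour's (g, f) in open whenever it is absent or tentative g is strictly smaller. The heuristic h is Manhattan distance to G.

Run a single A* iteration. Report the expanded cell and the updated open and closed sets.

expanded=(3,0); open=[(0,0) g=1 f=6, (0,2) g=1 f=6, (1,2) g=2 f=6, (3,1) g=5 f=6, (4,0) g=5 f=6]; closed=[(0,1), (1,0), (1,1), (2,0), (3,0)]

step 1: expand (3,0) (f=6, h=2) → closed; open now [(0,0) g=1 f=6, (0,2) g=1 f=6, (1,2) g=2 f=6, (3,1) g=5 f=6, (4,0) g=5 f=6]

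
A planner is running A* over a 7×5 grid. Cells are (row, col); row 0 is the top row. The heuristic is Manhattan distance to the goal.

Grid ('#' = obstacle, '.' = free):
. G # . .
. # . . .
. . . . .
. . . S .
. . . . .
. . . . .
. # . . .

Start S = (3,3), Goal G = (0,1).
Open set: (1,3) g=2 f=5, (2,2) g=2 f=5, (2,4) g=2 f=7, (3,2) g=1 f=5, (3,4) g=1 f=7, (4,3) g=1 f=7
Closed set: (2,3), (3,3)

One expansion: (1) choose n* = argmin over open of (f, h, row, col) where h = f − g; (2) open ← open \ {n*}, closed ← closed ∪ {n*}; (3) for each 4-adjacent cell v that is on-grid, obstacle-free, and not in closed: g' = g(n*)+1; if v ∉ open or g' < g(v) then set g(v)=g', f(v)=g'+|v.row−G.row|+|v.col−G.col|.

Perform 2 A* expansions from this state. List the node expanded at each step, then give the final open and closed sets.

order=[(1,3) → (0,3)]; open=[(0,4) g=4 f=7, (1,2) g=3 f=5, (1,4) g=3 f=7, (2,2) g=2 f=5, (2,4) g=2 f=7, (3,2) g=1 f=5, (3,4) g=1 f=7, (4,3) g=1 f=7]; closed=[(0,3), (1,3), (2,3), (3,3)]

step 1: expand (1,3) (f=5, h=3) → closed; open now [(0,3) g=3 f=5, (1,2) g=3 f=5, (1,4) g=3 f=7, (2,2) g=2 f=5, (2,4) g=2 f=7, (3,2) g=1 f=5, (3,4) g=1 f=7, (4,3) g=1 f=7]
step 2: expand (0,3) (f=5, h=2) → closed; open now [(0,4) g=4 f=7, (1,2) g=3 f=5, (1,4) g=3 f=7, (2,2) g=2 f=5, (2,4) g=2 f=7, (3,2) g=1 f=5, (3,4) g=1 f=7, (4,3) g=1 f=7]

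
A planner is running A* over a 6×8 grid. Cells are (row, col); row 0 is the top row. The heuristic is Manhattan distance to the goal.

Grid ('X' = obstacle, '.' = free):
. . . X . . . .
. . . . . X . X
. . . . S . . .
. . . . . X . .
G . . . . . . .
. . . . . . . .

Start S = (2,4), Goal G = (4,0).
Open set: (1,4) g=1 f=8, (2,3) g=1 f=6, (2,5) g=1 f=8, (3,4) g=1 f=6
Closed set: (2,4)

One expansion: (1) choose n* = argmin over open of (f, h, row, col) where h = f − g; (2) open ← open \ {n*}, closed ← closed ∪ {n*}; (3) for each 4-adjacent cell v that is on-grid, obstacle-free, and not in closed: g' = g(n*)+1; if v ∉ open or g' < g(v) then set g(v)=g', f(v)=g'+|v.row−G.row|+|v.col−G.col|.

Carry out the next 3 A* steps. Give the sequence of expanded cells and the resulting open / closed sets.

order=[(2,3) → (2,2) → (2,1)]; open=[(1,1) g=4 f=8, (1,2) g=3 f=8, (1,3) g=2 f=8, (1,4) g=1 f=8, (2,0) g=4 f=6, (2,5) g=1 f=8, (3,1) g=4 f=6, (3,2) g=3 f=6, (3,3) g=2 f=6, (3,4) g=1 f=6]; closed=[(2,1), (2,2), (2,3), (2,4)]

step 1: expand (2,3) (f=6, h=5) → closed; open now [(1,3) g=2 f=8, (1,4) g=1 f=8, (2,2) g=2 f=6, (2,5) g=1 f=8, (3,3) g=2 f=6, (3,4) g=1 f=6]
step 2: expand (2,2) (f=6, h=4) → closed; open now [(1,2) g=3 f=8, (1,3) g=2 f=8, (1,4) g=1 f=8, (2,1) g=3 f=6, (2,5) g=1 f=8, (3,2) g=3 f=6, (3,3) g=2 f=6, (3,4) g=1 f=6]
step 3: expand (2,1) (f=6, h=3) → closed; open now [(1,1) g=4 f=8, (1,2) g=3 f=8, (1,3) g=2 f=8, (1,4) g=1 f=8, (2,0) g=4 f=6, (2,5) g=1 f=8, (3,1) g=4 f=6, (3,2) g=3 f=6, (3,3) g=2 f=6, (3,4) g=1 f=6]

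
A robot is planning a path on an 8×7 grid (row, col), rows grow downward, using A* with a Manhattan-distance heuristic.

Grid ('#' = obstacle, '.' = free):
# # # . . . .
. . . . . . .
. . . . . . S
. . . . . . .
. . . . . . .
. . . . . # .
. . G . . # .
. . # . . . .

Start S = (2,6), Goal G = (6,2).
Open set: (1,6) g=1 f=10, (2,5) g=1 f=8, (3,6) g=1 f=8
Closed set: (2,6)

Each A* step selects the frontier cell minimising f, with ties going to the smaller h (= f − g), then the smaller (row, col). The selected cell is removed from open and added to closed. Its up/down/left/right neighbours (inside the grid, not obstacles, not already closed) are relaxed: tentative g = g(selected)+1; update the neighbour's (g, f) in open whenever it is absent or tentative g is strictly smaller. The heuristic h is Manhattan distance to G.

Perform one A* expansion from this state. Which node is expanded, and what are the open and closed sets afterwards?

step 1: expand (2,5) (f=8, h=7) → closed; open now [(1,5) g=2 f=10, (1,6) g=1 f=10, (2,4) g=2 f=8, (3,5) g=2 f=8, (3,6) g=1 f=8]

expanded=(2,5); open=[(1,5) g=2 f=10, (1,6) g=1 f=10, (2,4) g=2 f=8, (3,5) g=2 f=8, (3,6) g=1 f=8]; closed=[(2,5), (2,6)]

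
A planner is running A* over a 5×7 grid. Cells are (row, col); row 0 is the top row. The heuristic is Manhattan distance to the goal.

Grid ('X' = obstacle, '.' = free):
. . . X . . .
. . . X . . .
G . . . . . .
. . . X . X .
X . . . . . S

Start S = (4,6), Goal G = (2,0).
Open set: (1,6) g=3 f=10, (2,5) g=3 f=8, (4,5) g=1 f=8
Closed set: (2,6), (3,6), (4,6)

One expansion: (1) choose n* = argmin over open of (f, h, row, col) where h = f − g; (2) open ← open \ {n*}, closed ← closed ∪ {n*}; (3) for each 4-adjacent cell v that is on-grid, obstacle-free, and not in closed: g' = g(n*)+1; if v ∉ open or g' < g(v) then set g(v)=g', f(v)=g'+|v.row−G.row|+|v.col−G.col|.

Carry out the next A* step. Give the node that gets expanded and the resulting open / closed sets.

step 1: expand (2,5) (f=8, h=5) → closed; open now [(1,5) g=4 f=10, (1,6) g=3 f=10, (2,4) g=4 f=8, (4,5) g=1 f=8]

expanded=(2,5); open=[(1,5) g=4 f=10, (1,6) g=3 f=10, (2,4) g=4 f=8, (4,5) g=1 f=8]; closed=[(2,5), (2,6), (3,6), (4,6)]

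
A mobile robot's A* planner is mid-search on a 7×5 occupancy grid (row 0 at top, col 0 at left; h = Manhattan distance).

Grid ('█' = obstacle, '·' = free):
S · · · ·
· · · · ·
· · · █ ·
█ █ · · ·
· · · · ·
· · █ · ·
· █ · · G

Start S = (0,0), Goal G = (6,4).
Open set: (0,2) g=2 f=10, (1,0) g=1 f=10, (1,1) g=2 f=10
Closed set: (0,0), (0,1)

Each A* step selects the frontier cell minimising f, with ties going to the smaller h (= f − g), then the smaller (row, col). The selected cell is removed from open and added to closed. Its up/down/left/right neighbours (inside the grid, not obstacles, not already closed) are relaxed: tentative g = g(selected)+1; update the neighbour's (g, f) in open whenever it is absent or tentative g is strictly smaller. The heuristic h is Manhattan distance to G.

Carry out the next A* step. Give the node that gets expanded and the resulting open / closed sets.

step 1: expand (0,2) (f=10, h=8) → closed; open now [(0,3) g=3 f=10, (1,0) g=1 f=10, (1,1) g=2 f=10, (1,2) g=3 f=10]

expanded=(0,2); open=[(0,3) g=3 f=10, (1,0) g=1 f=10, (1,1) g=2 f=10, (1,2) g=3 f=10]; closed=[(0,0), (0,1), (0,2)]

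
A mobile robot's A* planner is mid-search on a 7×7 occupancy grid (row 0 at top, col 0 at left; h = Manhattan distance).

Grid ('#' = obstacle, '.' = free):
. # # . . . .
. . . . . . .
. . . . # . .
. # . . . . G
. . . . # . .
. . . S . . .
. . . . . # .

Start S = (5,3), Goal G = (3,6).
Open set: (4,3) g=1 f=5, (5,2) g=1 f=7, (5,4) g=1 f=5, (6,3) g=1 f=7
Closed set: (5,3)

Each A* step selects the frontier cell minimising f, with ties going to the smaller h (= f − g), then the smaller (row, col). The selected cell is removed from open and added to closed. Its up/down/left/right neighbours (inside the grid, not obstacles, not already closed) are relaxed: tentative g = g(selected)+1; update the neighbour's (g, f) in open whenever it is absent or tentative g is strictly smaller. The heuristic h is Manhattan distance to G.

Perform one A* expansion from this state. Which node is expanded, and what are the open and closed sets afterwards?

expanded=(4,3); open=[(3,3) g=2 f=5, (4,2) g=2 f=7, (5,2) g=1 f=7, (5,4) g=1 f=5, (6,3) g=1 f=7]; closed=[(4,3), (5,3)]

step 1: expand (4,3) (f=5, h=4) → closed; open now [(3,3) g=2 f=5, (4,2) g=2 f=7, (5,2) g=1 f=7, (5,4) g=1 f=5, (6,3) g=1 f=7]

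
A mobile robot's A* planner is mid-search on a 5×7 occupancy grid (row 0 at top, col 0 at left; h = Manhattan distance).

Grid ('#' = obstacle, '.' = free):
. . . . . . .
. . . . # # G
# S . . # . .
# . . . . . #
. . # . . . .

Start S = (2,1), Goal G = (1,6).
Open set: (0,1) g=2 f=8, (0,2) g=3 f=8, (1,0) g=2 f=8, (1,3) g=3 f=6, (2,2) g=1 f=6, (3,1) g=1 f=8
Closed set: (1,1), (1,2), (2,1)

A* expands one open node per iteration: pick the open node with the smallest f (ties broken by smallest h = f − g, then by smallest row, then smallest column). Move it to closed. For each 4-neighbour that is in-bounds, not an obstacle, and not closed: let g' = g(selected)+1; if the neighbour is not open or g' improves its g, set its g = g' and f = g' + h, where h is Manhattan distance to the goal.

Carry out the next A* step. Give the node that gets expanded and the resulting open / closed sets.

expanded=(1,3); open=[(0,1) g=2 f=8, (0,2) g=3 f=8, (0,3) g=4 f=8, (1,0) g=2 f=8, (2,2) g=1 f=6, (2,3) g=4 f=8, (3,1) g=1 f=8]; closed=[(1,1), (1,2), (1,3), (2,1)]

step 1: expand (1,3) (f=6, h=3) → closed; open now [(0,1) g=2 f=8, (0,2) g=3 f=8, (0,3) g=4 f=8, (1,0) g=2 f=8, (2,2) g=1 f=6, (2,3) g=4 f=8, (3,1) g=1 f=8]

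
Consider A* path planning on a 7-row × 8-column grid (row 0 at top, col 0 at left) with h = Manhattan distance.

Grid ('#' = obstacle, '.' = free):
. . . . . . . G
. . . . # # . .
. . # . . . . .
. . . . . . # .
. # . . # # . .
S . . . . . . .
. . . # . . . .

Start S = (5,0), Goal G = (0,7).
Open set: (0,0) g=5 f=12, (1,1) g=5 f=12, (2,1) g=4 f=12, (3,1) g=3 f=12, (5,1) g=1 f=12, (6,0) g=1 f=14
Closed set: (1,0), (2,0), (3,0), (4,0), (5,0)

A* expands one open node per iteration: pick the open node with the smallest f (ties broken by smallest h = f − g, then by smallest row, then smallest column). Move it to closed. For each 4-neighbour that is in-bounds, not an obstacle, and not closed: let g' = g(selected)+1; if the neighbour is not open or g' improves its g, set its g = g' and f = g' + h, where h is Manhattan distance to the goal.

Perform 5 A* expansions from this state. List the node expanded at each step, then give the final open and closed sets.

step 1: expand (0,0) (f=12, h=7) → closed; open now [(0,1) g=6 f=12, (1,1) g=5 f=12, (2,1) g=4 f=12, (3,1) g=3 f=12, (5,1) g=1 f=12, (6,0) g=1 f=14]
step 2: expand (0,1) (f=12, h=6) → closed; open now [(0,2) g=7 f=12, (1,1) g=5 f=12, (2,1) g=4 f=12, (3,1) g=3 f=12, (5,1) g=1 f=12, (6,0) g=1 f=14]
step 3: expand (0,2) (f=12, h=5) → closed; open now [(0,3) g=8 f=12, (1,1) g=5 f=12, (1,2) g=8 f=14, (2,1) g=4 f=12, (3,1) g=3 f=12, (5,1) g=1 f=12, (6,0) g=1 f=14]
step 4: expand (0,3) (f=12, h=4) → closed; open now [(0,4) g=9 f=12, (1,1) g=5 f=12, (1,2) g=8 f=14, (1,3) g=9 f=14, (2,1) g=4 f=12, (3,1) g=3 f=12, (5,1) g=1 f=12, (6,0) g=1 f=14]
step 5: expand (0,4) (f=12, h=3) → closed; open now [(0,5) g=10 f=12, (1,1) g=5 f=12, (1,2) g=8 f=14, (1,3) g=9 f=14, (2,1) g=4 f=12, (3,1) g=3 f=12, (5,1) g=1 f=12, (6,0) g=1 f=14]

order=[(0,0) → (0,1) → (0,2) → (0,3) → (0,4)]; open=[(0,5) g=10 f=12, (1,1) g=5 f=12, (1,2) g=8 f=14, (1,3) g=9 f=14, (2,1) g=4 f=12, (3,1) g=3 f=12, (5,1) g=1 f=12, (6,0) g=1 f=14]; closed=[(0,0), (0,1), (0,2), (0,3), (0,4), (1,0), (2,0), (3,0), (4,0), (5,0)]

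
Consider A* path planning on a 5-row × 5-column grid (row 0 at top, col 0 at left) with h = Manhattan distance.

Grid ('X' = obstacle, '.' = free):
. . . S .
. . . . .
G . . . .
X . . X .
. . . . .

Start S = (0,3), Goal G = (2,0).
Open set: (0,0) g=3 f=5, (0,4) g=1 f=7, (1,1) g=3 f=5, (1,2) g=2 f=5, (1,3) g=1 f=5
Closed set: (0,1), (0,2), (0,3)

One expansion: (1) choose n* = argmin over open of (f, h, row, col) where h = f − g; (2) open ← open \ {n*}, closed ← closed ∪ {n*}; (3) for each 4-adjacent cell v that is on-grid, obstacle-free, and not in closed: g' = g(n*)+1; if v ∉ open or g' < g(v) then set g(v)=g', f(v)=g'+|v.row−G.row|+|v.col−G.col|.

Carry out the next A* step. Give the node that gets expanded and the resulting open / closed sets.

step 1: expand (0,0) (f=5, h=2) → closed; open now [(0,4) g=1 f=7, (1,0) g=4 f=5, (1,1) g=3 f=5, (1,2) g=2 f=5, (1,3) g=1 f=5]

expanded=(0,0); open=[(0,4) g=1 f=7, (1,0) g=4 f=5, (1,1) g=3 f=5, (1,2) g=2 f=5, (1,3) g=1 f=5]; closed=[(0,0), (0,1), (0,2), (0,3)]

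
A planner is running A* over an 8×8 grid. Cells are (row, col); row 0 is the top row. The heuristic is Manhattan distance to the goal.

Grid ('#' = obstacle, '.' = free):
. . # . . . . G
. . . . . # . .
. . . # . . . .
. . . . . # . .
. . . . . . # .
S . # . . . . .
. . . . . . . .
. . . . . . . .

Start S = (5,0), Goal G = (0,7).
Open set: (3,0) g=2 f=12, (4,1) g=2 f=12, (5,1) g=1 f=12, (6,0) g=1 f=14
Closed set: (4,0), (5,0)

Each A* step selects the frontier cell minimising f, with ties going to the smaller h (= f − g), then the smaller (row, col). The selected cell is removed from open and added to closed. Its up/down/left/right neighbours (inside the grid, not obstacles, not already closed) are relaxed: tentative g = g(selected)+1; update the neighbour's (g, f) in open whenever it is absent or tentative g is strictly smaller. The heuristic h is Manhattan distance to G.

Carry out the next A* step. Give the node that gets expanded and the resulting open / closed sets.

expanded=(3,0); open=[(2,0) g=3 f=12, (3,1) g=3 f=12, (4,1) g=2 f=12, (5,1) g=1 f=12, (6,0) g=1 f=14]; closed=[(3,0), (4,0), (5,0)]

step 1: expand (3,0) (f=12, h=10) → closed; open now [(2,0) g=3 f=12, (3,1) g=3 f=12, (4,1) g=2 f=12, (5,1) g=1 f=12, (6,0) g=1 f=14]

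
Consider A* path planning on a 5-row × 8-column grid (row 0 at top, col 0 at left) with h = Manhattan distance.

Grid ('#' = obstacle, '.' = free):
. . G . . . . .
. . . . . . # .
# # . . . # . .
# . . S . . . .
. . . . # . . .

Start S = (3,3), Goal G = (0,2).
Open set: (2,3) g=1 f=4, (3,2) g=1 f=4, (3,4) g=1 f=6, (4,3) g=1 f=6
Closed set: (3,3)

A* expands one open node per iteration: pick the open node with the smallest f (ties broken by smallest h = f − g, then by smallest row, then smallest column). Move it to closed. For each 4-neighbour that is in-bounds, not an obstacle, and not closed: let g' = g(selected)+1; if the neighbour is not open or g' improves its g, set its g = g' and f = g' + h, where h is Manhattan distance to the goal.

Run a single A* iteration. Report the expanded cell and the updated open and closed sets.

step 1: expand (2,3) (f=4, h=3) → closed; open now [(1,3) g=2 f=4, (2,2) g=2 f=4, (2,4) g=2 f=6, (3,2) g=1 f=4, (3,4) g=1 f=6, (4,3) g=1 f=6]

expanded=(2,3); open=[(1,3) g=2 f=4, (2,2) g=2 f=4, (2,4) g=2 f=6, (3,2) g=1 f=4, (3,4) g=1 f=6, (4,3) g=1 f=6]; closed=[(2,3), (3,3)]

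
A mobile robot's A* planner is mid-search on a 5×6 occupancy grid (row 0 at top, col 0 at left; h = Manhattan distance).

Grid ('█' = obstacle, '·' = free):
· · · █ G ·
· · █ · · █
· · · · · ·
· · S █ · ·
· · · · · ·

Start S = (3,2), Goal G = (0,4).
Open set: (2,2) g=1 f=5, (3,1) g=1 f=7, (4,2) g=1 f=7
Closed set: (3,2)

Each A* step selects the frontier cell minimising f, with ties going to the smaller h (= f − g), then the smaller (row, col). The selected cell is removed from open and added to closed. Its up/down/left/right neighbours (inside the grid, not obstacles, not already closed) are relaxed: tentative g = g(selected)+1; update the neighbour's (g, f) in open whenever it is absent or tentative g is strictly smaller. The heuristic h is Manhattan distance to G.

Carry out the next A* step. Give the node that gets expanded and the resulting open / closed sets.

step 1: expand (2,2) (f=5, h=4) → closed; open now [(2,1) g=2 f=7, (2,3) g=2 f=5, (3,1) g=1 f=7, (4,2) g=1 f=7]

expanded=(2,2); open=[(2,1) g=2 f=7, (2,3) g=2 f=5, (3,1) g=1 f=7, (4,2) g=1 f=7]; closed=[(2,2), (3,2)]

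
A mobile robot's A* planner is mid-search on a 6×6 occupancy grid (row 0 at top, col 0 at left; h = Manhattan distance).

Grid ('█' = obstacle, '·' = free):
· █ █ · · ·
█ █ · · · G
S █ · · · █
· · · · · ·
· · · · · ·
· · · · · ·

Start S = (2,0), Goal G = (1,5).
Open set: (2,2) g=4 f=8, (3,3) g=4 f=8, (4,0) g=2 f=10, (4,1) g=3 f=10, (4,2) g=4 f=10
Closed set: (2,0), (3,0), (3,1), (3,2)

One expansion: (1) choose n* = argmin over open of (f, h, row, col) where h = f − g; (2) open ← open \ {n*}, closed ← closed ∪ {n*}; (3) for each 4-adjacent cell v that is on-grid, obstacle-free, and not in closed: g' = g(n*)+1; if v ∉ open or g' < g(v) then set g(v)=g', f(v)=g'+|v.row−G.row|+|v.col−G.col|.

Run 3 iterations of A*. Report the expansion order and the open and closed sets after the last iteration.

order=[(2,2) → (1,2) → (1,3)]; open=[(0,3) g=7 f=10, (1,4) g=7 f=8, (2,3) g=5 f=8, (3,3) g=4 f=8, (4,0) g=2 f=10, (4,1) g=3 f=10, (4,2) g=4 f=10]; closed=[(1,2), (1,3), (2,0), (2,2), (3,0), (3,1), (3,2)]

step 1: expand (2,2) (f=8, h=4) → closed; open now [(1,2) g=5 f=8, (2,3) g=5 f=8, (3,3) g=4 f=8, (4,0) g=2 f=10, (4,1) g=3 f=10, (4,2) g=4 f=10]
step 2: expand (1,2) (f=8, h=3) → closed; open now [(1,3) g=6 f=8, (2,3) g=5 f=8, (3,3) g=4 f=8, (4,0) g=2 f=10, (4,1) g=3 f=10, (4,2) g=4 f=10]
step 3: expand (1,3) (f=8, h=2) → closed; open now [(0,3) g=7 f=10, (1,4) g=7 f=8, (2,3) g=5 f=8, (3,3) g=4 f=8, (4,0) g=2 f=10, (4,1) g=3 f=10, (4,2) g=4 f=10]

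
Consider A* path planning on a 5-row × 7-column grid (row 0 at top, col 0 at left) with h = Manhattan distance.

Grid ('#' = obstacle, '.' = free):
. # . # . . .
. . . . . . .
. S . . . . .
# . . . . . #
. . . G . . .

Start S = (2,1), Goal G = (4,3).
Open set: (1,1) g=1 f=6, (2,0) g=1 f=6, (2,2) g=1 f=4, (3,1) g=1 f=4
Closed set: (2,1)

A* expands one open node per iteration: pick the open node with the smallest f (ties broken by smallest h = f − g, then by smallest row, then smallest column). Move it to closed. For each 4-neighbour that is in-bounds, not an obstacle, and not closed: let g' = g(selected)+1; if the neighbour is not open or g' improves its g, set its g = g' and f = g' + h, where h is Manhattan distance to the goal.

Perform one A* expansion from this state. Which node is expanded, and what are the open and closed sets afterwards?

step 1: expand (2,2) (f=4, h=3) → closed; open now [(1,1) g=1 f=6, (1,2) g=2 f=6, (2,0) g=1 f=6, (2,3) g=2 f=4, (3,1) g=1 f=4, (3,2) g=2 f=4]

expanded=(2,2); open=[(1,1) g=1 f=6, (1,2) g=2 f=6, (2,0) g=1 f=6, (2,3) g=2 f=4, (3,1) g=1 f=4, (3,2) g=2 f=4]; closed=[(2,1), (2,2)]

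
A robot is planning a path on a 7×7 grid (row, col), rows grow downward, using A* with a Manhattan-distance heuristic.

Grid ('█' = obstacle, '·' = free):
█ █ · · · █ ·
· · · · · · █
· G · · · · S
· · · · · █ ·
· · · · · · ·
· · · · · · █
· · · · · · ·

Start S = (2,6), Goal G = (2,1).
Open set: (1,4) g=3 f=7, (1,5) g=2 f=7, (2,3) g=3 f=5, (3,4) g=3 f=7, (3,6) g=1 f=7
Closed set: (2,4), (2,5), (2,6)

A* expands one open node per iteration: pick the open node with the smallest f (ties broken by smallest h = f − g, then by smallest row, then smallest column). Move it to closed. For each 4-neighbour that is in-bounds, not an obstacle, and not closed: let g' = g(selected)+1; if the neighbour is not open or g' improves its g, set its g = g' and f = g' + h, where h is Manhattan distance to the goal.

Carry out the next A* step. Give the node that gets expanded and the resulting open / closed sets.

expanded=(2,3); open=[(1,3) g=4 f=7, (1,4) g=3 f=7, (1,5) g=2 f=7, (2,2) g=4 f=5, (3,3) g=4 f=7, (3,4) g=3 f=7, (3,6) g=1 f=7]; closed=[(2,3), (2,4), (2,5), (2,6)]

step 1: expand (2,3) (f=5, h=2) → closed; open now [(1,3) g=4 f=7, (1,4) g=3 f=7, (1,5) g=2 f=7, (2,2) g=4 f=5, (3,3) g=4 f=7, (3,4) g=3 f=7, (3,6) g=1 f=7]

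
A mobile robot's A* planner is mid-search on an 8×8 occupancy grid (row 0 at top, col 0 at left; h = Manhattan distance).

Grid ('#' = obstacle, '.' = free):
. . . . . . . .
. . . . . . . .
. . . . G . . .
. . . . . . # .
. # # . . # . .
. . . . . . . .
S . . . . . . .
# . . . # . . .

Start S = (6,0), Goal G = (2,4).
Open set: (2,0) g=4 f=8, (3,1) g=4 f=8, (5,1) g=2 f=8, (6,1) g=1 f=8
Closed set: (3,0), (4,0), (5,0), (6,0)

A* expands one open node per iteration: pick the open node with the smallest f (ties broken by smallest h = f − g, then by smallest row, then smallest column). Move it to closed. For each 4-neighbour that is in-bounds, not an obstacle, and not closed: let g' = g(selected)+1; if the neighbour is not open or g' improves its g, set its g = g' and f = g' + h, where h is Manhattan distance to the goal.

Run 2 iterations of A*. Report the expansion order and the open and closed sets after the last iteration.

order=[(2,0) → (2,1)]; open=[(1,0) g=5 f=10, (1,1) g=6 f=10, (2,2) g=6 f=8, (3,1) g=4 f=8, (5,1) g=2 f=8, (6,1) g=1 f=8]; closed=[(2,0), (2,1), (3,0), (4,0), (5,0), (6,0)]

step 1: expand (2,0) (f=8, h=4) → closed; open now [(1,0) g=5 f=10, (2,1) g=5 f=8, (3,1) g=4 f=8, (5,1) g=2 f=8, (6,1) g=1 f=8]
step 2: expand (2,1) (f=8, h=3) → closed; open now [(1,0) g=5 f=10, (1,1) g=6 f=10, (2,2) g=6 f=8, (3,1) g=4 f=8, (5,1) g=2 f=8, (6,1) g=1 f=8]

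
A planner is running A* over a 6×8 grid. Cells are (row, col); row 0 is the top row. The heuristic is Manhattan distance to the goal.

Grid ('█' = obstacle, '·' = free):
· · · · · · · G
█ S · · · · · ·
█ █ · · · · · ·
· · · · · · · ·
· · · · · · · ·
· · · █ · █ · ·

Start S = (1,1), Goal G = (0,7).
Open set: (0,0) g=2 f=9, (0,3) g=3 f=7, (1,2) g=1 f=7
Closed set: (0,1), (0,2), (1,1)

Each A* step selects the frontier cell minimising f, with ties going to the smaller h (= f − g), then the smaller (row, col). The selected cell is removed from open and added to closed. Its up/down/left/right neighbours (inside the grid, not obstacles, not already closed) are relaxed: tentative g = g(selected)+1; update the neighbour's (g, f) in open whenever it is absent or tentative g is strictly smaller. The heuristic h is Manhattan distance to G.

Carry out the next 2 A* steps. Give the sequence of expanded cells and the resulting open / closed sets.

order=[(0,3) → (0,4)]; open=[(0,0) g=2 f=9, (0,5) g=5 f=7, (1,2) g=1 f=7, (1,3) g=4 f=9, (1,4) g=5 f=9]; closed=[(0,1), (0,2), (0,3), (0,4), (1,1)]

step 1: expand (0,3) (f=7, h=4) → closed; open now [(0,0) g=2 f=9, (0,4) g=4 f=7, (1,2) g=1 f=7, (1,3) g=4 f=9]
step 2: expand (0,4) (f=7, h=3) → closed; open now [(0,0) g=2 f=9, (0,5) g=5 f=7, (1,2) g=1 f=7, (1,3) g=4 f=9, (1,4) g=5 f=9]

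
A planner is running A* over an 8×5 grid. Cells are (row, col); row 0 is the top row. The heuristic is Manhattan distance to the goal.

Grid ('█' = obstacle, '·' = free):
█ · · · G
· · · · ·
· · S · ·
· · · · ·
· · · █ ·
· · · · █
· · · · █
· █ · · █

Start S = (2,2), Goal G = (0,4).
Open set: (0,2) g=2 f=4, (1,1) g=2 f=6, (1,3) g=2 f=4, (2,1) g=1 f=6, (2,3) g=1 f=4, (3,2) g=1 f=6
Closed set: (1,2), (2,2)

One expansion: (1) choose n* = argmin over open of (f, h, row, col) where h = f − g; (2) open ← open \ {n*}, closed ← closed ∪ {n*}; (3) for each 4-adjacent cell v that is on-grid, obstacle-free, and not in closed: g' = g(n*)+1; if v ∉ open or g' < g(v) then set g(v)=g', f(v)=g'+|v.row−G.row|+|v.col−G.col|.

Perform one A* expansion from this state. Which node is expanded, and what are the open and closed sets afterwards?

expanded=(0,2); open=[(0,1) g=3 f=6, (0,3) g=3 f=4, (1,1) g=2 f=6, (1,3) g=2 f=4, (2,1) g=1 f=6, (2,3) g=1 f=4, (3,2) g=1 f=6]; closed=[(0,2), (1,2), (2,2)]

step 1: expand (0,2) (f=4, h=2) → closed; open now [(0,1) g=3 f=6, (0,3) g=3 f=4, (1,1) g=2 f=6, (1,3) g=2 f=4, (2,1) g=1 f=6, (2,3) g=1 f=4, (3,2) g=1 f=6]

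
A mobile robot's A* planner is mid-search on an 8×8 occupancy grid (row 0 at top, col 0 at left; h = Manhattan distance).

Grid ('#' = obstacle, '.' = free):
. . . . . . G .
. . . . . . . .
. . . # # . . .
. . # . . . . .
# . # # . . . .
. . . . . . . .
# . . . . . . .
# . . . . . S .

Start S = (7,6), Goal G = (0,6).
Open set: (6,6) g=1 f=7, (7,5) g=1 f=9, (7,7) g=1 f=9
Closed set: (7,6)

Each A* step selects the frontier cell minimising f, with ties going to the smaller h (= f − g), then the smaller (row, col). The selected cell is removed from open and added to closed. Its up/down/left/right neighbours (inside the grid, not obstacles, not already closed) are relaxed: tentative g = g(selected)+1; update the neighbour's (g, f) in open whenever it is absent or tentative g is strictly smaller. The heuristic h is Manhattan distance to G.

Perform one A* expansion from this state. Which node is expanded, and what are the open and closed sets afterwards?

expanded=(6,6); open=[(5,6) g=2 f=7, (6,5) g=2 f=9, (6,7) g=2 f=9, (7,5) g=1 f=9, (7,7) g=1 f=9]; closed=[(6,6), (7,6)]

step 1: expand (6,6) (f=7, h=6) → closed; open now [(5,6) g=2 f=7, (6,5) g=2 f=9, (6,7) g=2 f=9, (7,5) g=1 f=9, (7,7) g=1 f=9]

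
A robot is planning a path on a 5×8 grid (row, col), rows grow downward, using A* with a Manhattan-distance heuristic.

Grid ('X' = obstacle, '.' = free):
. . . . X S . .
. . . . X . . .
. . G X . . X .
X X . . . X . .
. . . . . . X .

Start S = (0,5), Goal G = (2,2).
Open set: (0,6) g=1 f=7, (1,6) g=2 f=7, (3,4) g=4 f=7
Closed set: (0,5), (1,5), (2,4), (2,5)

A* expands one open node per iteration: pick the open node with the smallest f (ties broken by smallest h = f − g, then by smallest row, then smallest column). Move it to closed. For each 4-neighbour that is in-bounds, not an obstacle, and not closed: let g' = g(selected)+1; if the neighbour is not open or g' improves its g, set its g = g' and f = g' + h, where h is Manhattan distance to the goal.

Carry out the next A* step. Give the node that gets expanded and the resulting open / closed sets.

expanded=(3,4); open=[(0,6) g=1 f=7, (1,6) g=2 f=7, (3,3) g=5 f=7, (4,4) g=5 f=9]; closed=[(0,5), (1,5), (2,4), (2,5), (3,4)]

step 1: expand (3,4) (f=7, h=3) → closed; open now [(0,6) g=1 f=7, (1,6) g=2 f=7, (3,3) g=5 f=7, (4,4) g=5 f=9]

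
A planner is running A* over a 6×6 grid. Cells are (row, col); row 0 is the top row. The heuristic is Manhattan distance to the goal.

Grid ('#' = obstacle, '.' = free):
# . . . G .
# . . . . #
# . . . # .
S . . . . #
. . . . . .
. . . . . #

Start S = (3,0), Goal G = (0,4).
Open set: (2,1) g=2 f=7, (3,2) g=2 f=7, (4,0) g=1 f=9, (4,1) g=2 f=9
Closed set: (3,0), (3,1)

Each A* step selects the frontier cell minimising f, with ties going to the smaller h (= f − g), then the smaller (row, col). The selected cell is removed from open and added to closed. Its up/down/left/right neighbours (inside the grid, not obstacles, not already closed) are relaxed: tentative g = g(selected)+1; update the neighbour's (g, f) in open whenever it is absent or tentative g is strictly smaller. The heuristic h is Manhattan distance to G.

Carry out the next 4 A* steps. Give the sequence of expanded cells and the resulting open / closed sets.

order=[(2,1) → (1,1) → (0,1) → (0,2)]; open=[(0,3) g=6 f=7, (1,2) g=4 f=7, (2,2) g=3 f=7, (3,2) g=2 f=7, (4,0) g=1 f=9, (4,1) g=2 f=9]; closed=[(0,1), (0,2), (1,1), (2,1), (3,0), (3,1)]

step 1: expand (2,1) (f=7, h=5) → closed; open now [(1,1) g=3 f=7, (2,2) g=3 f=7, (3,2) g=2 f=7, (4,0) g=1 f=9, (4,1) g=2 f=9]
step 2: expand (1,1) (f=7, h=4) → closed; open now [(0,1) g=4 f=7, (1,2) g=4 f=7, (2,2) g=3 f=7, (3,2) g=2 f=7, (4,0) g=1 f=9, (4,1) g=2 f=9]
step 3: expand (0,1) (f=7, h=3) → closed; open now [(0,2) g=5 f=7, (1,2) g=4 f=7, (2,2) g=3 f=7, (3,2) g=2 f=7, (4,0) g=1 f=9, (4,1) g=2 f=9]
step 4: expand (0,2) (f=7, h=2) → closed; open now [(0,3) g=6 f=7, (1,2) g=4 f=7, (2,2) g=3 f=7, (3,2) g=2 f=7, (4,0) g=1 f=9, (4,1) g=2 f=9]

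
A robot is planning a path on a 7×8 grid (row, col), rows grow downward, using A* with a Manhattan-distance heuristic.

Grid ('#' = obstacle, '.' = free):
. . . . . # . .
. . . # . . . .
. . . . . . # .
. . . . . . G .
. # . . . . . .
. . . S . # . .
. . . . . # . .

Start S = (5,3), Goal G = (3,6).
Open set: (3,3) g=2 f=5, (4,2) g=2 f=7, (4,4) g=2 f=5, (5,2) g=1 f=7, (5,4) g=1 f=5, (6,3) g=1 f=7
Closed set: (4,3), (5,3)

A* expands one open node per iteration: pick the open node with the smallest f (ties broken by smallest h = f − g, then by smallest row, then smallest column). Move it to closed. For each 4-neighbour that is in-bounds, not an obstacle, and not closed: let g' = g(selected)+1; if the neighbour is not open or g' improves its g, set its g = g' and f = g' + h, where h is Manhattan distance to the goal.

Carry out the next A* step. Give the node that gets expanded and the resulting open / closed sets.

expanded=(3,3); open=[(2,3) g=3 f=7, (3,2) g=3 f=7, (3,4) g=3 f=5, (4,2) g=2 f=7, (4,4) g=2 f=5, (5,2) g=1 f=7, (5,4) g=1 f=5, (6,3) g=1 f=7]; closed=[(3,3), (4,3), (5,3)]

step 1: expand (3,3) (f=5, h=3) → closed; open now [(2,3) g=3 f=7, (3,2) g=3 f=7, (3,4) g=3 f=5, (4,2) g=2 f=7, (4,4) g=2 f=5, (5,2) g=1 f=7, (5,4) g=1 f=5, (6,3) g=1 f=7]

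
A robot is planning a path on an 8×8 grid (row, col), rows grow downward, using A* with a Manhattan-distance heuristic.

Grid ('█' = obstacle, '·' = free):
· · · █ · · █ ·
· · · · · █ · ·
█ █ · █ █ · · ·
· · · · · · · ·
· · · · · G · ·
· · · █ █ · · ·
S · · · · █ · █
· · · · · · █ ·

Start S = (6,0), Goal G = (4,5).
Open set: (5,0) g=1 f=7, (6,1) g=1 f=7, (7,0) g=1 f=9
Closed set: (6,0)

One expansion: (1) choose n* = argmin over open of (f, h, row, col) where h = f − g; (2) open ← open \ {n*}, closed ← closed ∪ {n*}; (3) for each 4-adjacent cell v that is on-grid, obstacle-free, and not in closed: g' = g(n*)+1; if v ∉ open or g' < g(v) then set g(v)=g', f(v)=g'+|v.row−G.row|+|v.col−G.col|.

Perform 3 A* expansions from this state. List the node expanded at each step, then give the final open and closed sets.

step 1: expand (5,0) (f=7, h=6) → closed; open now [(4,0) g=2 f=7, (5,1) g=2 f=7, (6,1) g=1 f=7, (7,0) g=1 f=9]
step 2: expand (4,0) (f=7, h=5) → closed; open now [(3,0) g=3 f=9, (4,1) g=3 f=7, (5,1) g=2 f=7, (6,1) g=1 f=7, (7,0) g=1 f=9]
step 3: expand (4,1) (f=7, h=4) → closed; open now [(3,0) g=3 f=9, (3,1) g=4 f=9, (4,2) g=4 f=7, (5,1) g=2 f=7, (6,1) g=1 f=7, (7,0) g=1 f=9]

order=[(5,0) → (4,0) → (4,1)]; open=[(3,0) g=3 f=9, (3,1) g=4 f=9, (4,2) g=4 f=7, (5,1) g=2 f=7, (6,1) g=1 f=7, (7,0) g=1 f=9]; closed=[(4,0), (4,1), (5,0), (6,0)]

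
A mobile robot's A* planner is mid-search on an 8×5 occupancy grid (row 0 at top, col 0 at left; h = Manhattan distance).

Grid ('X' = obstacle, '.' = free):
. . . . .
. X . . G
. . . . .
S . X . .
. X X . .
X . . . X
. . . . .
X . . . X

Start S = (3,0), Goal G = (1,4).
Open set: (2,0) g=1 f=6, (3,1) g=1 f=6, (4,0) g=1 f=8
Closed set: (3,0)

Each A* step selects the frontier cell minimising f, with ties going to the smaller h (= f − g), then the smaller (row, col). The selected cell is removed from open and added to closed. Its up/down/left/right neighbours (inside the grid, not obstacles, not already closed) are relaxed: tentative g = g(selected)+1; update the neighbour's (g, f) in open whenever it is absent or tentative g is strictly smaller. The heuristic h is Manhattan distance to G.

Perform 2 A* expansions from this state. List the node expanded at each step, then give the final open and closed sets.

order=[(2,0) → (1,0)]; open=[(0,0) g=3 f=8, (2,1) g=2 f=6, (3,1) g=1 f=6, (4,0) g=1 f=8]; closed=[(1,0), (2,0), (3,0)]

step 1: expand (2,0) (f=6, h=5) → closed; open now [(1,0) g=2 f=6, (2,1) g=2 f=6, (3,1) g=1 f=6, (4,0) g=1 f=8]
step 2: expand (1,0) (f=6, h=4) → closed; open now [(0,0) g=3 f=8, (2,1) g=2 f=6, (3,1) g=1 f=6, (4,0) g=1 f=8]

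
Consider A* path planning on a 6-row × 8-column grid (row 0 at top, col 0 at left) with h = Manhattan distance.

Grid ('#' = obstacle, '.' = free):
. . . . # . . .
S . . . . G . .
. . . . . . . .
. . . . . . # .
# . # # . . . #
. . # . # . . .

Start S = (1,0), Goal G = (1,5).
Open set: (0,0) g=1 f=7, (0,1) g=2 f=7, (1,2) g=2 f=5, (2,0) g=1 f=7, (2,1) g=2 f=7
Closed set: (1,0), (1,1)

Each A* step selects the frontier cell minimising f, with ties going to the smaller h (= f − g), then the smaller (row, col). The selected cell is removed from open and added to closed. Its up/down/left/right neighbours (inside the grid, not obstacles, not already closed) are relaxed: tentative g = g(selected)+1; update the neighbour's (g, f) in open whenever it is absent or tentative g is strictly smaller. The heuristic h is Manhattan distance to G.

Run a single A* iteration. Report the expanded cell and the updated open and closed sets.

step 1: expand (1,2) (f=5, h=3) → closed; open now [(0,0) g=1 f=7, (0,1) g=2 f=7, (0,2) g=3 f=7, (1,3) g=3 f=5, (2,0) g=1 f=7, (2,1) g=2 f=7, (2,2) g=3 f=7]

expanded=(1,2); open=[(0,0) g=1 f=7, (0,1) g=2 f=7, (0,2) g=3 f=7, (1,3) g=3 f=5, (2,0) g=1 f=7, (2,1) g=2 f=7, (2,2) g=3 f=7]; closed=[(1,0), (1,1), (1,2)]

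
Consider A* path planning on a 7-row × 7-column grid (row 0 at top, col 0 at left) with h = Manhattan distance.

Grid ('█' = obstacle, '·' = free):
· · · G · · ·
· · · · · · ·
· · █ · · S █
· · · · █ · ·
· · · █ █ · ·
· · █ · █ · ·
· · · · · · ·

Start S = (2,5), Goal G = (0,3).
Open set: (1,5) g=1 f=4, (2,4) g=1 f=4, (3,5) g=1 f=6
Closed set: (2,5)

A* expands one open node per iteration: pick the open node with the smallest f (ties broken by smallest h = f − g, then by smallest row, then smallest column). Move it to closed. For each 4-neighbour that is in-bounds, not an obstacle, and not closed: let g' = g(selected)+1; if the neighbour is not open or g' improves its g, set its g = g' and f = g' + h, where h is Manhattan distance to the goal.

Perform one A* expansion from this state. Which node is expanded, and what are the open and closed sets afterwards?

expanded=(1,5); open=[(0,5) g=2 f=4, (1,4) g=2 f=4, (1,6) g=2 f=6, (2,4) g=1 f=4, (3,5) g=1 f=6]; closed=[(1,5), (2,5)]

step 1: expand (1,5) (f=4, h=3) → closed; open now [(0,5) g=2 f=4, (1,4) g=2 f=4, (1,6) g=2 f=6, (2,4) g=1 f=4, (3,5) g=1 f=6]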